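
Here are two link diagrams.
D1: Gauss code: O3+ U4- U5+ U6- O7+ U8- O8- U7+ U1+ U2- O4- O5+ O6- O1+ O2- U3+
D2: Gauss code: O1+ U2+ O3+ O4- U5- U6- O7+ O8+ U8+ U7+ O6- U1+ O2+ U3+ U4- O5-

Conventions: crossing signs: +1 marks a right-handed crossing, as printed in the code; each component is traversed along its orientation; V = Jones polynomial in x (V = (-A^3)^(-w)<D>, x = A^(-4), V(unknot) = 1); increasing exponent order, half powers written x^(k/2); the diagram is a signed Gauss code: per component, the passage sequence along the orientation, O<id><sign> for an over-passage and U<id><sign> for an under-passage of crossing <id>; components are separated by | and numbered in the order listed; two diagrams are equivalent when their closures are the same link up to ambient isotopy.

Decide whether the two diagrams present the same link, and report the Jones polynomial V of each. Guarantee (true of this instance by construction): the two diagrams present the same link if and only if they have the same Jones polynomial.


same link: yes
V(D1) = 1  [8 crossings, <D> = 1, w = 0]
V(D2) = 1  (w +2, c 8, <D> = A^6)
note: all 2 diagrams share one V(x), hence one class


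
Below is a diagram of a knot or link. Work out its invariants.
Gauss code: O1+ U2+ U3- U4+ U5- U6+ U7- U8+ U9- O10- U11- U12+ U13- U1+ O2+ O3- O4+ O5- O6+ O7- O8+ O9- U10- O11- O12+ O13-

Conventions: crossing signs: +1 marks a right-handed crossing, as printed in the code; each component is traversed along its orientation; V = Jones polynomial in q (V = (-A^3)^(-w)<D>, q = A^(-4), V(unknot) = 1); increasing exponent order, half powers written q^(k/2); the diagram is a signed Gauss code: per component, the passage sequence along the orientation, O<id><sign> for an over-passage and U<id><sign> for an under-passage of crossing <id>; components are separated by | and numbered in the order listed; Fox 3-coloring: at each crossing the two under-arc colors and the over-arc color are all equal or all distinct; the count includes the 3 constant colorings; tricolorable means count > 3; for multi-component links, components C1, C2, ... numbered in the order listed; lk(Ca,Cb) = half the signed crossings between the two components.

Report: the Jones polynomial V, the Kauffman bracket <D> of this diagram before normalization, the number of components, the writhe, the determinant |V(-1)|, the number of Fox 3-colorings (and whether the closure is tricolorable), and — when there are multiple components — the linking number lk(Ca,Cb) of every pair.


V(q) = 1
bracket: -A^-3, w = -1
1 component, writhe -1, over 13 crossings
det 1, colorings 3 of 3^13 — not tricolorable
observation: |V(-1)| = 1: so not tricolorable, since 3 does not divide 1


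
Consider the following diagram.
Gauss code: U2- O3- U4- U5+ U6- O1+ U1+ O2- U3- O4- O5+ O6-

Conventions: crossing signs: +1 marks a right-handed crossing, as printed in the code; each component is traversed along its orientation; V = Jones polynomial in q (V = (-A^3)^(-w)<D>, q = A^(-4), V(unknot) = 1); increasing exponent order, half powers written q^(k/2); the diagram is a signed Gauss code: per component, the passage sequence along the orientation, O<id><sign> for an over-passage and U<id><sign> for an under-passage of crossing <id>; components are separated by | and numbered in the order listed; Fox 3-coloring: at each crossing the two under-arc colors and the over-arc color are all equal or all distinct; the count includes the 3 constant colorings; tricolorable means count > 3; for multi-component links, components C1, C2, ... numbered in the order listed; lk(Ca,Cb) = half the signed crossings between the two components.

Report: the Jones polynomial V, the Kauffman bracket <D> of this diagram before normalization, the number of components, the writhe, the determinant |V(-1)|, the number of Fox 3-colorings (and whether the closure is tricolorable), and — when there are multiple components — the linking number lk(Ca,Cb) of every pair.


V(q) = -q^-4 + q^-3 + q^-1
bracket: A^-2 + A^6 - A^10, w = -2
1 component, writhe -2, over 6 crossings
det 3, colorings 9 of 3^6 — tricolorable
observation: det 3 = |V(-1)|; divisible by 3, so tricolorable


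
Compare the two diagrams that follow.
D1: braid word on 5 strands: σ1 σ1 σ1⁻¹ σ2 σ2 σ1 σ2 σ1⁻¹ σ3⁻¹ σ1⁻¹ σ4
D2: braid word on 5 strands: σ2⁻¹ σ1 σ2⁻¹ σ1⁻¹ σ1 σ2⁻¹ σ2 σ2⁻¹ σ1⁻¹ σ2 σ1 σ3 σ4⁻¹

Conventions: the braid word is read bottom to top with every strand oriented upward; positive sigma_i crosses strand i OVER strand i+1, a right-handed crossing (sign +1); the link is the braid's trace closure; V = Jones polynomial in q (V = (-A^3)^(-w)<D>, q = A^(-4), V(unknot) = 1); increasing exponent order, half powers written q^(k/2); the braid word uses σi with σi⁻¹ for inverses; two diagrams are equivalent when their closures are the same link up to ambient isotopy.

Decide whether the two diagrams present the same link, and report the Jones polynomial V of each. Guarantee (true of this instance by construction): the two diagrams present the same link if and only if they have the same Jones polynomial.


equivalent: no
V(D1) = -q^(1/2) - q^(5/2)  (w +3, c 11, <D> = A^-1 + A^7)
V(D2) = q^(-7/2) - 2q^(-5/2) + q^(-3/2) - 2q^(-1/2) + q^(1/2) - q^(3/2)  [13 crossings, <D> = A^-9 - A^-5 + 2A^-1 - A^3 + 2A^7 - A^11, w = -1]
key observation: V(q) takes 2 values over 2 diagrams, fixing the grouping


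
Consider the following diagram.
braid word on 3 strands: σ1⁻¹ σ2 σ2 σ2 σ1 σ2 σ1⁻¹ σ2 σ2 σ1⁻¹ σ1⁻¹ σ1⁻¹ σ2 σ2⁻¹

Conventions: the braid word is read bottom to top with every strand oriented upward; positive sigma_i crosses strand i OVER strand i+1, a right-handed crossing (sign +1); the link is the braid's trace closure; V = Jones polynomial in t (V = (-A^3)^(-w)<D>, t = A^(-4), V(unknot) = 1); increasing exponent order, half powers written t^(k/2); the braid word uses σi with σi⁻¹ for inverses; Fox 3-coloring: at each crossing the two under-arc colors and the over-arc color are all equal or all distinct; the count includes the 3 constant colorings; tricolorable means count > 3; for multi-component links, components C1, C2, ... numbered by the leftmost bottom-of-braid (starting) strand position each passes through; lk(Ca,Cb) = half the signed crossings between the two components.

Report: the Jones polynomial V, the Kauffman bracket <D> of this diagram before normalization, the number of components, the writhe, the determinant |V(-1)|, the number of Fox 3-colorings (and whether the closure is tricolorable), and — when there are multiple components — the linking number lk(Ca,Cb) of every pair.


V = -t^-1 + 2 - t + 2t^2 - t^3 + t^4 - t^5
<D> = -A^-14 + A^-10 - A^-6 + 2A^-2 - A^2 + 2A^6 - A^10 (w = +2)
1 component over 14 crossings, w = +2
9 Fox colorings among 3^14, |V(-1)| = 9: tricolorable
why: w = +2 (over 14 crossings) is diagram-only; (-A^3)^(-2) removes it from V


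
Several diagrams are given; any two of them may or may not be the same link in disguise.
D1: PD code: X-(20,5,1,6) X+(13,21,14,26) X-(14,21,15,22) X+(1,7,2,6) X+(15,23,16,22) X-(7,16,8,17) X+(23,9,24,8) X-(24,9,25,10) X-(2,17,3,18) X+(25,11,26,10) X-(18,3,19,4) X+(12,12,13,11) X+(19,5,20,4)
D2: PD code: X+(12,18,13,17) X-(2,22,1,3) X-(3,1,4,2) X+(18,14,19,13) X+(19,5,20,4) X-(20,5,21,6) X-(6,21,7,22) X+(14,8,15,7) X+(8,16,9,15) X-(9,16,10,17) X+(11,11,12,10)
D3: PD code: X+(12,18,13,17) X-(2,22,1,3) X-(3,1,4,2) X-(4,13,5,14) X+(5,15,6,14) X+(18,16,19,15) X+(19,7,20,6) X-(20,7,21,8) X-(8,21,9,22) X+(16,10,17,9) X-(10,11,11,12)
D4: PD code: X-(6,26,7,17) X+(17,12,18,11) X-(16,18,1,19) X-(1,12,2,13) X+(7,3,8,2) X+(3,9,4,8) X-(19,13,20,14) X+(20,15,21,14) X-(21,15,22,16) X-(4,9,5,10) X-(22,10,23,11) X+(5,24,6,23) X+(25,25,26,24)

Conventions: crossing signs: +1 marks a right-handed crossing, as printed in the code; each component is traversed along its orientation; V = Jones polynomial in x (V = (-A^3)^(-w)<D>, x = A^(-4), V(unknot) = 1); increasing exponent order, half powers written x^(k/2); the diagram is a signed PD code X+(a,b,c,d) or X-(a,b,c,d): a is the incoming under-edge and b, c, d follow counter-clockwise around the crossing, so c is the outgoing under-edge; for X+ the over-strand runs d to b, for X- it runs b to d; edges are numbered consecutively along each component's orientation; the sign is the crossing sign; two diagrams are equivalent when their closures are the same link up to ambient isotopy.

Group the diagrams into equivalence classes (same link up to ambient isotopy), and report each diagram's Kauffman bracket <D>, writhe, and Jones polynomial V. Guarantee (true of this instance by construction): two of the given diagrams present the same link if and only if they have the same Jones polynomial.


equivalence classes: {D1} | {D2, D3} | {D4}
D1 (bracket A^-7 + A; 13 crossings at w = +1): V = -x^(1/2) - x^(5/2)
V(D2) = -x^(-3/2) - 2x^(1/2) + x^(3/2) - x^(5/2) + x^(7/2)  [11 crossings, <D> = -A^-11 + A^-7 - A^-3 + 2A + A^9, w = +1]
V(D3) = -x^(-3/2) - 2x^(1/2) + x^(3/2) - x^(5/2) + x^(7/2)  (w -1, c 11, <D> = -A^-17 + A^-13 - A^-9 + 2A^-5 + A^3)
V(D4) = -x^(-5/2) - x^(-1/2)  [13 crossings, <D> = A^-1 + A^7, w = -1]
key observation: comparing 4 Jones polynomials yields 3 groups


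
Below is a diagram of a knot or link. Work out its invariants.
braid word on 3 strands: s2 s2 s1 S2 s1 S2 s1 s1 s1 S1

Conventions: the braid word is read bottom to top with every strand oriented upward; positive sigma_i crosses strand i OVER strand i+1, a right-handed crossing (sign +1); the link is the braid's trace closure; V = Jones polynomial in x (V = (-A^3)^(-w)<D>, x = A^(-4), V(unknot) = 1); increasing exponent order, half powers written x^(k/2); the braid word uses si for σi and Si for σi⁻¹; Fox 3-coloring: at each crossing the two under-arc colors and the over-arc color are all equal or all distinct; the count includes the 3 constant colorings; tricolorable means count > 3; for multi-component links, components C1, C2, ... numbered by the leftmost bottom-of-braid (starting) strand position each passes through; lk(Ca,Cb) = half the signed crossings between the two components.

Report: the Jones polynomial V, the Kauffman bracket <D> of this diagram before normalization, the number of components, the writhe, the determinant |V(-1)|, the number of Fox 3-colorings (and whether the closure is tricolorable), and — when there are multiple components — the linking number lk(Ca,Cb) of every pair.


V(x) = 2x - 2x^2 + 3x^3 - 3x^4 + 2x^5 - 2x^6 + x^7
bracket: A^-16 - 2A^-12 + 2A^-8 - 3A^-4 + 3 - 2A^4 + 2A^8, w = +4
1 component, writhe +4, over 10 crossings
det 15, colorings 9 of 3^10 — tricolorable
observation: w = +4 shifts under R1 moves; the (-A^3)^(-4) factor cancels that in V


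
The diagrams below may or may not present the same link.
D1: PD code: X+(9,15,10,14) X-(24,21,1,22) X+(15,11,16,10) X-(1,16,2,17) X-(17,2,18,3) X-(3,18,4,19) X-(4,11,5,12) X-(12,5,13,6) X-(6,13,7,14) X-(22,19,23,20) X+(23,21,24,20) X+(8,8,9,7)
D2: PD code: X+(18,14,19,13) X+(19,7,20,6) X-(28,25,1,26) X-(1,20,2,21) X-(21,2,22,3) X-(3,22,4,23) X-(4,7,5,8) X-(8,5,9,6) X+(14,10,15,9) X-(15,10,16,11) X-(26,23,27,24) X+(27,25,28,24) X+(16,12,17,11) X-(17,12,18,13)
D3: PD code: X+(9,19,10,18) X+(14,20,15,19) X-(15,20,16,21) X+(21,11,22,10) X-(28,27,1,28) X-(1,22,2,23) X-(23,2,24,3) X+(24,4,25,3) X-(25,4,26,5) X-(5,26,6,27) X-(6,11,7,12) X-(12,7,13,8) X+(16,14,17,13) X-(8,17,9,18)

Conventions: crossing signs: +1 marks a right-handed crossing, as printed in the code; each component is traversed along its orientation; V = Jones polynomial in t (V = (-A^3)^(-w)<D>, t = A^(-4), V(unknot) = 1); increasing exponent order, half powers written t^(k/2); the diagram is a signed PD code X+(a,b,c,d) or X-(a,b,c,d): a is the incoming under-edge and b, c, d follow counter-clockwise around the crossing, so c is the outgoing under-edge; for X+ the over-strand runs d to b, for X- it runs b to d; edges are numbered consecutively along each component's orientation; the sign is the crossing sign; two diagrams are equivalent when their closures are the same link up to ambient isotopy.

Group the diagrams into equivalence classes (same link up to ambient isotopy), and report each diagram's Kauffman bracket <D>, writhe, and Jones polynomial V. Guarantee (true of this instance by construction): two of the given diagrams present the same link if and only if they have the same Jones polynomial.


grouping into links: {D1, D2, D3}
V(D1) = -t^-4 + t^-3 + t^-1  (w -4, c 12, <D> = A^-8 + 1 - A^4)
D2 (bracket A^-8 + 1 - A^4; 14 crossings at w = -4): V = -t^-4 + t^-3 + t^-1
D3 (bracket A^-8 + 1 - A^4; 14 crossings at w = -4): V = -t^-4 + t^-3 + t^-1
why: all 3 diagrams share one V(t), hence one class


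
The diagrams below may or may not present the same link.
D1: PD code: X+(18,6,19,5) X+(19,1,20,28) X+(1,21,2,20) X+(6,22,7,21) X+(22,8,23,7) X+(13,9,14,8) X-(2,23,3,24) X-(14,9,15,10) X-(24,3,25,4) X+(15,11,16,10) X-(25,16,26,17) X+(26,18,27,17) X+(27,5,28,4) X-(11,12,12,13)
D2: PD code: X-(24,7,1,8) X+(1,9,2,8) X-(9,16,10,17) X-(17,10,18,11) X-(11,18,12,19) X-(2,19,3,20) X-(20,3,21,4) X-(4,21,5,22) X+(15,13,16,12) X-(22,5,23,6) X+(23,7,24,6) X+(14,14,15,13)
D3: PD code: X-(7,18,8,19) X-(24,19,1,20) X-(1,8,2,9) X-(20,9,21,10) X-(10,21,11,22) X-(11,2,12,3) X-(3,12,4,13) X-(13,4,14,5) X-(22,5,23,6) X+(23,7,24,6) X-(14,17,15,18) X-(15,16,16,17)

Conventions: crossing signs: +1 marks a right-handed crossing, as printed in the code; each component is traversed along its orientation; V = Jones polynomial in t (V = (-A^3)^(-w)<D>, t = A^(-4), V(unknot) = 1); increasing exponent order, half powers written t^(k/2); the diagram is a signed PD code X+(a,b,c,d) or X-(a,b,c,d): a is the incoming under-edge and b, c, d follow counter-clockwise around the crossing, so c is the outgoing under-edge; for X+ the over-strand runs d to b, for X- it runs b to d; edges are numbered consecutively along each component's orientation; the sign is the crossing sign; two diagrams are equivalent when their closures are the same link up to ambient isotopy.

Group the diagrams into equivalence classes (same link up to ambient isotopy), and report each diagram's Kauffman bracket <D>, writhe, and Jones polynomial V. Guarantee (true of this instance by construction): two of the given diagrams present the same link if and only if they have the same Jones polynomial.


equivalence classes: {D1} | {D2} | {D3}
D1 (bracket -A^-12 + A^-8 - A^-4 + 2 - A^4 + A^8; 14 crossings at w = +4): V = t - t^2 + 2t^3 - t^4 + t^5 - t^6
D2 (bracket A^-4 + 2A^4 - 2A^8 + A^12 - 2A^16 + A^20; 12 crossings at w = -4): V = t^-8 - 2t^-7 + t^-6 - 2t^-5 + 2t^-4 + t^-2
V(D3) = -t^-10 + t^-9 - t^-8 + t^-7 - t^-6 + t^-5 + t^-3  [12 crossings, <D> = A^-18 + A^-10 - A^-6 + A^-2 - A^2 + A^6 - A^10, w = -10]
key observation: comparing 3 Jones polynomials yields 3 groups


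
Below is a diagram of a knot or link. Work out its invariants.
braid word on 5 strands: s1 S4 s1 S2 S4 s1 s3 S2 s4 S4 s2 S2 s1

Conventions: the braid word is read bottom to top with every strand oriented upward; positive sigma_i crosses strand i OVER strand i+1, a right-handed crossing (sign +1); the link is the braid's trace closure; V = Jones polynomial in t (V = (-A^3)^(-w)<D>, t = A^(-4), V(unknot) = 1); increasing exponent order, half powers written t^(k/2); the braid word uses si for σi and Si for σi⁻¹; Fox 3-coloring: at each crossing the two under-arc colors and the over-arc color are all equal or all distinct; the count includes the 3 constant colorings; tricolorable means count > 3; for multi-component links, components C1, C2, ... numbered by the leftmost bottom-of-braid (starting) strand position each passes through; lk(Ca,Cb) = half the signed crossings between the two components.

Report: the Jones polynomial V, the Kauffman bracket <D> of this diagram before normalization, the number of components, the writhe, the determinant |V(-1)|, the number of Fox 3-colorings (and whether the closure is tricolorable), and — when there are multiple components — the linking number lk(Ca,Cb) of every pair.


V = -t^(-7/2) + t^(-5/2) - 3t^(-3/2) + 3t^(-1/2) - 4t^(1/2) + 4t^(3/2) - 3t^(5/2) + 2t^(7/2) - t^(9/2)
<D> = A^-15 - 2A^-11 + 3A^-7 - 4A^-3 + 4A - 3A^5 + 3A^9 - A^13 + A^17 (w = +1)
2 components over 13 crossings, w = +1
lk(C1,C2): -1
3 Fox colorings among 3^13, |V(-1)| = 22: not tricolorable
why: w = +1 (over 13 crossings) is diagram-only; (-A^3)^(-1) removes it from V


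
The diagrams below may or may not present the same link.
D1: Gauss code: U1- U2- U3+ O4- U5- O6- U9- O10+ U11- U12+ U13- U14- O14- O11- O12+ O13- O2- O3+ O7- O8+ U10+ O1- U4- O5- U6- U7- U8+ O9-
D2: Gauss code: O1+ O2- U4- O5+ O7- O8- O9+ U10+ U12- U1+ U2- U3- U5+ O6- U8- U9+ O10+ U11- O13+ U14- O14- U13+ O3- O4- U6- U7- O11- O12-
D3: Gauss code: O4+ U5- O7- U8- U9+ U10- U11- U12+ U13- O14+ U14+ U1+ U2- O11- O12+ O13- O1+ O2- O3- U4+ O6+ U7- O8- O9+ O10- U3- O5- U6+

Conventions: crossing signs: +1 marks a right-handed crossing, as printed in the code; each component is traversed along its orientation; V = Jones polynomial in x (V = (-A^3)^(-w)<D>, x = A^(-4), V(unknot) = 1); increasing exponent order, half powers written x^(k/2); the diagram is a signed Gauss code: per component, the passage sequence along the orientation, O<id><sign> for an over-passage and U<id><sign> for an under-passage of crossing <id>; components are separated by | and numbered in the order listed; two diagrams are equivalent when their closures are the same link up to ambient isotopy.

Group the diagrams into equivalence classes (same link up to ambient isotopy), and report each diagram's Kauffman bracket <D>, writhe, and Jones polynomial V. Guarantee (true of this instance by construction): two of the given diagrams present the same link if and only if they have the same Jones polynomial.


equivalence classes: {D1} | {D2} | {D3}
D1 (bracket A^-10 + A^-2 - A^2 + A^6 - A^10; 14 crossings at w = -6): V = -x^-7 + x^-6 - x^-5 + x^-4 + x^-2
D2 (bracket A^-8 - A^-4 + 2 - A^4 + A^8 - A^12; 14 crossings at w = -4): V = -x^-6 + x^-5 - x^-4 + 2x^-3 - x^-2 + x^-1
D3 (bracket A^-10 - A^-6 + 2A^-2 - 2A^2 + 2A^6 - 2A^10 + A^14; 14 crossings at w = -2): V = x^-5 - 2x^-4 + 2x^-3 - 2x^-2 + 2x^-1 - 1 + x
key observation: V(x) takes 3 values over 3 diagrams, fixing the grouping


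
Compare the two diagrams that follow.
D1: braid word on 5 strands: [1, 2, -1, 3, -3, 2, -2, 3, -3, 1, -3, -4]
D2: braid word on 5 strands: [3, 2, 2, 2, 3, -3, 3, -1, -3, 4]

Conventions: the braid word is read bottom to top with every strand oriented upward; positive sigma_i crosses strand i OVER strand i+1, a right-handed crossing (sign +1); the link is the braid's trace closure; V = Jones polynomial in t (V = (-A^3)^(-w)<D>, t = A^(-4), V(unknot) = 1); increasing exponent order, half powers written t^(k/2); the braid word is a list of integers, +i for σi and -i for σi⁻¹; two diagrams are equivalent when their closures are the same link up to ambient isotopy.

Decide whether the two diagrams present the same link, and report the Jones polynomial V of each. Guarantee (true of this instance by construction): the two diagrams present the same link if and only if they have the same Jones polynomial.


same link: no
V(D1) = 1  [12 crossings, <D> = 1, w = 0]
V(D2) = t + t^3 - t^4  (w +4, c 10, <D> = -A^-4 + 1 + A^8)
note: comparing 2 Jones polynomials yields 2 groups


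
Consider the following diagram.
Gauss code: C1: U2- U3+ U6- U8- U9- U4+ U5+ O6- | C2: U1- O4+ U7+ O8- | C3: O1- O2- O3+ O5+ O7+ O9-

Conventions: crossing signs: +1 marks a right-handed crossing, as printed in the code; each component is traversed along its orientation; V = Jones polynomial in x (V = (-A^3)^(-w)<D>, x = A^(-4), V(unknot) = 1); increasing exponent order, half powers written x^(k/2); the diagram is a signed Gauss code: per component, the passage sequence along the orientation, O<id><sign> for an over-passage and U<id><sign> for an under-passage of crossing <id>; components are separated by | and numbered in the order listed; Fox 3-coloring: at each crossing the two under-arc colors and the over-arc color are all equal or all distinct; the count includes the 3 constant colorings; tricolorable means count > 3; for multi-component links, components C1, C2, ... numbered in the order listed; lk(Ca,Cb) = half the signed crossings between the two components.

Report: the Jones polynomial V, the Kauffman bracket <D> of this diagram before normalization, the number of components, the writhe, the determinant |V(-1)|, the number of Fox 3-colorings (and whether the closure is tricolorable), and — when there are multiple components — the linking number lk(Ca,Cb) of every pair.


Jones polynomial: V(x) = x^-1 + 2 + x
<D> = -A^-7 - 2A^-3 - A; writhe -1
components 3, writhe -1 (9 crossings)
linking number lk(C1,C2) = 0
lk(C1,C3): 0
lk(C2,C3) = 0
3-colorings: 27 of 3^10, det 0 — tricolorable
note: the span of V is 2, within the link bound 9 + 3 - 1


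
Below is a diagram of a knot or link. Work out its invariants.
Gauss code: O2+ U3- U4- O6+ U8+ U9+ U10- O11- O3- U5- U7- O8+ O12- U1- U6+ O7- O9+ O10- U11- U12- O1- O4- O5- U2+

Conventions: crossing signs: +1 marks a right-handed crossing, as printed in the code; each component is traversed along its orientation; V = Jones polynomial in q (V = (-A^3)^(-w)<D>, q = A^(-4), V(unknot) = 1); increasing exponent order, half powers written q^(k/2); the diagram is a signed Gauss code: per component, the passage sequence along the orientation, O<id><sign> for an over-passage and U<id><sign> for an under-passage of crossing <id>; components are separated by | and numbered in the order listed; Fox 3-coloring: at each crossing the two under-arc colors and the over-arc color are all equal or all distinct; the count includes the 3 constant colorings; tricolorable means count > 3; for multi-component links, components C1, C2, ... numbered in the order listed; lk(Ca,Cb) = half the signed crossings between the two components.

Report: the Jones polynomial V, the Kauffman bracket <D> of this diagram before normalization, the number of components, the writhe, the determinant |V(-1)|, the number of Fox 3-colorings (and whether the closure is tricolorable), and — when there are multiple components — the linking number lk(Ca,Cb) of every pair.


Jones polynomial: V(q) = q^-7 - 2q^-6 + 2q^-5 - 3q^-4 + 3q^-3 - 2q^-2 + 2q^-1
<D> = 2A^-8 - 2A^-4 + 3 - 3A^4 + 2A^8 - 2A^12 + A^16; writhe -4
components 1, writhe -4 (12 crossings)
3-colorings: 9 of 3^12, det 15 — tricolorable
note: V spans 6 powers of q: at least 6 crossings in any diagram


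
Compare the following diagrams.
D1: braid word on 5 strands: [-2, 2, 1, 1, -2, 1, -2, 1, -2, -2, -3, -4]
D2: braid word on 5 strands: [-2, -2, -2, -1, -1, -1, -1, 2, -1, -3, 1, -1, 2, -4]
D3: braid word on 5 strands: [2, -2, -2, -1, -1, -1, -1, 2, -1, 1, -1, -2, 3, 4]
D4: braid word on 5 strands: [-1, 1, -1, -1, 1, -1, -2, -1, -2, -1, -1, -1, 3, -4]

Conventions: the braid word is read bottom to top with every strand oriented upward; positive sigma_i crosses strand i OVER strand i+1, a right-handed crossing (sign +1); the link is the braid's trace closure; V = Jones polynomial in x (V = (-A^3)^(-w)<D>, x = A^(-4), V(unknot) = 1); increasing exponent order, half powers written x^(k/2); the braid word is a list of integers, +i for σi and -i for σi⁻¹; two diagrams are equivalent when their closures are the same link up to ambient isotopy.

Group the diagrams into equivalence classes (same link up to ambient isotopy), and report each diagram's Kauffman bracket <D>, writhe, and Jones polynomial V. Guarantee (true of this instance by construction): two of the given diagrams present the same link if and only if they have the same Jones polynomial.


equivalence classes: {D1} | {D2, D3} | {D4}
D1 (bracket A^-22 - 3A^-18 + 5A^-14 - 6A^-10 + 7A^-6 - 6A^-2 + 5A^2 - 3A^6 + A^10; 12 crossings at w = -2): V = x^-4 - 3x^-3 + 5x^-2 - 6x^-1 + 7 - 6x + 5x^2 - 3x^3 + x^4
V(D2) = -x^-9 + x^-8 - 2x^-7 + 3x^-6 - 2x^-5 + 2x^-4 - x^-3 + x^-2  (w -8, c 14, <D> = A^-16 - A^-12 + 2A^-8 - 2A^-4 + 3 - 2A^4 + A^8 - A^12)
D3 (bracket A^-4 - 1 + 2A^4 - 2A^8 + 3A^12 - 2A^16 + A^20 - A^24; 14 crossings at w = -4): V = -x^-9 + x^-8 - 2x^-7 + 3x^-6 - 2x^-5 + 2x^-4 - x^-3 + x^-2
V(D4) = -x^-10 + x^-9 - x^-8 + x^-7 - x^-6 + x^-5 + x^-3  [14 crossings, <D> = A^-12 + A^-4 - 1 + A^4 - A^8 + A^12 - A^16, w = -8]
key observation: 3 values of V(x) split the 4 diagrams


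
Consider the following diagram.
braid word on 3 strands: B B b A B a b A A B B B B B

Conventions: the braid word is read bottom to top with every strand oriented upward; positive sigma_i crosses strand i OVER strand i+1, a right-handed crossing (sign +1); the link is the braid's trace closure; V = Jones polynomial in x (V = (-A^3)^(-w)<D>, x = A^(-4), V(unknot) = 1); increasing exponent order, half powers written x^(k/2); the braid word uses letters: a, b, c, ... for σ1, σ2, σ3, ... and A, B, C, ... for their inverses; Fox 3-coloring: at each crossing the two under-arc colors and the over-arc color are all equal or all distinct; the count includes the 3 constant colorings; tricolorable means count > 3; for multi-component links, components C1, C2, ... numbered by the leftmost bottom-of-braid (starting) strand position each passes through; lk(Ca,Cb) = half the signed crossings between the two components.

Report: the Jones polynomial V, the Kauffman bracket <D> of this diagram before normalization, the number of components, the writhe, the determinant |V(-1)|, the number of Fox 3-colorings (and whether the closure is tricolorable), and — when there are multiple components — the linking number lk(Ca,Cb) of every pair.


Jones polynomial: V(x) = x^-11 - 2x^-10 + 2x^-9 - 3x^-8 + 2x^-7 - 2x^-6 + 2x^-5 + x^-3
<D> = A^-12 + 2A^-4 - 2 + 2A^4 - 3A^8 + 2A^12 - 2A^16 + A^20; writhe -8
components 1, writhe -8 (14 crossings)
3-colorings: 9 of 3^14, det 15 — tricolorable
note: V spans 8 powers of x: at least 8 crossings in any diagram


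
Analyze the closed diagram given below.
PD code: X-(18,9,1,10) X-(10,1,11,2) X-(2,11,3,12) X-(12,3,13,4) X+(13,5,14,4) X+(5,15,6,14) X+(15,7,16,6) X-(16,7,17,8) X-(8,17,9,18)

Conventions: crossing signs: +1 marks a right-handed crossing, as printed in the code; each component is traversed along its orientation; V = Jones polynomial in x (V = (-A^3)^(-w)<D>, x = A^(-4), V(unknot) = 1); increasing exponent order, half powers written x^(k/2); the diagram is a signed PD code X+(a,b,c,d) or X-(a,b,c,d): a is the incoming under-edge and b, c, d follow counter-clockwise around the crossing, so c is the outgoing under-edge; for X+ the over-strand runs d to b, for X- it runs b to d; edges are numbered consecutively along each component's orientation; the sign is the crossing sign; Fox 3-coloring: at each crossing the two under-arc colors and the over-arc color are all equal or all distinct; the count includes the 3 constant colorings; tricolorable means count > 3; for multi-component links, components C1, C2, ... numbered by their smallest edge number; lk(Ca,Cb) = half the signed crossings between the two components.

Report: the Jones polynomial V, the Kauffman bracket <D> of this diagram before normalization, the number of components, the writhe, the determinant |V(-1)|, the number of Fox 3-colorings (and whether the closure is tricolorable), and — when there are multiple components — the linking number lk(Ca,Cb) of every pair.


Jones polynomial: V(x) = -x^-4 + x^-3 + x^-1
<D> = -A^-5 - A^3 + A^7; writhe -3
components 1, writhe -3 (9 crossings)
3-colorings: 9 of 3^9, det 3 — tricolorable
note: |V(-1)| = 3: so tricolorable, since 3 divides 3


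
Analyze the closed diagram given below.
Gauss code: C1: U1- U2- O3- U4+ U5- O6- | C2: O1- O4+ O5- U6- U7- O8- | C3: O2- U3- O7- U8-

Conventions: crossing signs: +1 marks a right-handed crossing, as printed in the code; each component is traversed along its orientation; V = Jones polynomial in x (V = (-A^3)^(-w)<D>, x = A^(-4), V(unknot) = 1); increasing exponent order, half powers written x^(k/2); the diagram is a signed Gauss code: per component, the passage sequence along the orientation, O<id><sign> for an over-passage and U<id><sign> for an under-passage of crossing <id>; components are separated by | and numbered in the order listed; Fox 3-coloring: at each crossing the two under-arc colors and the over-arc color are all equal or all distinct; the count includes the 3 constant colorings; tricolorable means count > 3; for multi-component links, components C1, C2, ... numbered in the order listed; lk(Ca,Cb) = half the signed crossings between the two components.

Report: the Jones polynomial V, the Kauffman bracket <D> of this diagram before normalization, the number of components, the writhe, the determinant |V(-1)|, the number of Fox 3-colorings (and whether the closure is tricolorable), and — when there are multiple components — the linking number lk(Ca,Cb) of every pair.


V = 2x^-6 + x^-4 + x^-2
<D> = A^-10 + A^-2 + 2A^6 (w = -6)
3 components over 8 crossings, w = -6
lk(C1,C2): -1
lk(C1,C3) = -1
linking number lk(C2,C3) = -1
3 Fox colorings among 3^8, |V(-1)| = 4: not tricolorable
why: span 4 respects span(V) <= c + mu - 1 = 10 for this 3-component diagram


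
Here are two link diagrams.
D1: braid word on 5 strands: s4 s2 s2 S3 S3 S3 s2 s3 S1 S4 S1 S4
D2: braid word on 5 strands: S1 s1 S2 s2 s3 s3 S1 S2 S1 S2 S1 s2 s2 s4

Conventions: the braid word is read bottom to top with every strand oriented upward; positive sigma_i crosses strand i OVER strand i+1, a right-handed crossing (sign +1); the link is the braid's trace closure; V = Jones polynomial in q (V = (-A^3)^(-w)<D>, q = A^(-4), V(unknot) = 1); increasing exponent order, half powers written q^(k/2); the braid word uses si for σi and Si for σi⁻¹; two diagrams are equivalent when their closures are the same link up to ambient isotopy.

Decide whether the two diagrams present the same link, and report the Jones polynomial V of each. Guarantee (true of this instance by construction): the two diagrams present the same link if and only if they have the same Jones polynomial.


equivalent: no
V(D1) = q^-3 + q^-2 + q^-1 + 1  (w -2, c 12, <D> = A^-6 + A^-2 + A^2 + A^6)
V(D2) = q^-4 + 2q^-2 - q^-1 + 2 - q + q^2  [14 crossings, <D> = A^-8 - A^-4 + 2 - A^4 + 2A^8 + A^16, w = 0]
key observation: 2 classes among 2 diagrams; unequal V(q) rules out equality


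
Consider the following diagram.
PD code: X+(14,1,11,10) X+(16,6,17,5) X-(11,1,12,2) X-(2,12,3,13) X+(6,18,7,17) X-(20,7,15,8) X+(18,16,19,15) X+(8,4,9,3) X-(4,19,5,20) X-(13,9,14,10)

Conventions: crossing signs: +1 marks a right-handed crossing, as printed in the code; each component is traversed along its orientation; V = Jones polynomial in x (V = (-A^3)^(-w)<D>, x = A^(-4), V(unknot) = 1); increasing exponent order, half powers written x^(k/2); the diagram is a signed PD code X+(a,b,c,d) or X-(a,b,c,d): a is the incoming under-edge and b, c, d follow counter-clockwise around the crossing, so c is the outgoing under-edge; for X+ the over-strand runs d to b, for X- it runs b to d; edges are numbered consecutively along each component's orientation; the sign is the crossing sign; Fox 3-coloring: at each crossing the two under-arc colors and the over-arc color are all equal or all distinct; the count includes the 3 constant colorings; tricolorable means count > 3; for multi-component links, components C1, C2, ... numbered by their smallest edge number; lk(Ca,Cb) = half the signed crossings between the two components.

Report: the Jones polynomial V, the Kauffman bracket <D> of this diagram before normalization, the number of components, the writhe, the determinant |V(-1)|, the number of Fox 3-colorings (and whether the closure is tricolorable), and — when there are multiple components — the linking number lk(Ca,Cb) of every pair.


V = x^-4 - x^-3 + 3x^-2 - 2x^-1 + 4 - 2x + 2x^2 - x^3
<D> = -A^-12 + 2A^-8 - 2A^-4 + 4 - 2A^4 + 3A^8 - A^12 + A^16 (w = 0)
3 components over 10 crossings, w = 0
lk(C1,C2): -1
lk(C1,C3) = 0
linking number lk(C2,C3) = 0
3 Fox colorings among 3^10, |V(-1)| = 16: not tricolorable
why: summing lk over 3 pairs gives -1


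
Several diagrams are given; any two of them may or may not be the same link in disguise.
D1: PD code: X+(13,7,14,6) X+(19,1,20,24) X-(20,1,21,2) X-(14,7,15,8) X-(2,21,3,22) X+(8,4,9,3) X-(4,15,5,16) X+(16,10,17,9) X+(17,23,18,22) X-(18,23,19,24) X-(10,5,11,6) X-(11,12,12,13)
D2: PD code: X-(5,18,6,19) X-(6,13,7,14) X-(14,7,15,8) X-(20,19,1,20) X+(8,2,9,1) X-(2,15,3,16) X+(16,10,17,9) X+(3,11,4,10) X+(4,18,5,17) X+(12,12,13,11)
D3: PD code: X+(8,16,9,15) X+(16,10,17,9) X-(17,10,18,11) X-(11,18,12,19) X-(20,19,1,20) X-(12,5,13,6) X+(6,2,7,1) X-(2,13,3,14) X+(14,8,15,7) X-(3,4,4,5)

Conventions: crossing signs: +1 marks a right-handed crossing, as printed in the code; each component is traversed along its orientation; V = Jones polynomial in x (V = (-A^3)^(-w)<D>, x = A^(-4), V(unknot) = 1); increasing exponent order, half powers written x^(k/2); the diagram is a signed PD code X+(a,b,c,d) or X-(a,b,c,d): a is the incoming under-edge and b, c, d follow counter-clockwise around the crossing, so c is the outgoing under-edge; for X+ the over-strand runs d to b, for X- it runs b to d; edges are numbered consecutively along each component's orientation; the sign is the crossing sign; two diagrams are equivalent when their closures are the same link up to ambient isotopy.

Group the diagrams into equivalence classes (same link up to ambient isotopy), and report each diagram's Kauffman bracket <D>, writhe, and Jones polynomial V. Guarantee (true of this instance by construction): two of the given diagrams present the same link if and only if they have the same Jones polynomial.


classes: {D1, D2, D3}
V(D1) = x^-2 - x^-1 + 1 - x + x^2  [12 crossings, <D> = A^-14 - A^-10 + A^-6 - A^-2 + A^2, w = -2]
V(D2) = x^-2 - x^-1 + 1 - x + x^2  (w 0, c 10, <D> = A^-8 - A^-4 + 1 - A^4 + A^8)
V(D3) = x^-2 - x^-1 + 1 - x + x^2  [10 crossings, <D> = A^-14 - A^-10 + A^-6 - A^-2 + A^2, w = -2]
note: one V(x) for all 3 diagrams — one class (guaranteed)


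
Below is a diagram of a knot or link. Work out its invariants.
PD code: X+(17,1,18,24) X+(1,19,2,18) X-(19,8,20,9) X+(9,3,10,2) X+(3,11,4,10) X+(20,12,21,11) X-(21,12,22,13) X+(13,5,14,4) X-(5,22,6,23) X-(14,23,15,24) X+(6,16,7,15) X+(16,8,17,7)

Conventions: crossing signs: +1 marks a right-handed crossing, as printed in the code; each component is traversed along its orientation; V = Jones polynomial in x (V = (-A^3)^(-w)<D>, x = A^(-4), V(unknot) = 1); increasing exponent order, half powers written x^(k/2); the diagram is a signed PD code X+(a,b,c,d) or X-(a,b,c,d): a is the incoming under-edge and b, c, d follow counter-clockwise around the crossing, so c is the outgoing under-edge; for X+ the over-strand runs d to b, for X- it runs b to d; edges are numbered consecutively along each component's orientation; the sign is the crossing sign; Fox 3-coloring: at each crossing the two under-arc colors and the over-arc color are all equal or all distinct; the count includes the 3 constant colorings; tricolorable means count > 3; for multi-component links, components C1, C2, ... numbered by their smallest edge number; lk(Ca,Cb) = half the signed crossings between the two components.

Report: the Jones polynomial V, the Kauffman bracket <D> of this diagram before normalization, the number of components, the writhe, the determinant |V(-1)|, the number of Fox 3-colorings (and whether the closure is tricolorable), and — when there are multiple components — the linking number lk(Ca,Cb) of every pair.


V(x) = 1 - x + 2x^2 - 2x^3 + 3x^4 - 3x^5 + 2x^6 - 2x^7 + x^8
bracket: A^-20 - 2A^-16 + 2A^-12 - 3A^-8 + 3A^-4 - 2 + 2A^4 - A^8 + A^12, w = +4
1 component, writhe +4, over 12 crossings
det 17, colorings 3 of 3^12 — not tricolorable
observation: w = +4 shifts under R1 moves; the (-A^3)^(-4) factor cancels that in V


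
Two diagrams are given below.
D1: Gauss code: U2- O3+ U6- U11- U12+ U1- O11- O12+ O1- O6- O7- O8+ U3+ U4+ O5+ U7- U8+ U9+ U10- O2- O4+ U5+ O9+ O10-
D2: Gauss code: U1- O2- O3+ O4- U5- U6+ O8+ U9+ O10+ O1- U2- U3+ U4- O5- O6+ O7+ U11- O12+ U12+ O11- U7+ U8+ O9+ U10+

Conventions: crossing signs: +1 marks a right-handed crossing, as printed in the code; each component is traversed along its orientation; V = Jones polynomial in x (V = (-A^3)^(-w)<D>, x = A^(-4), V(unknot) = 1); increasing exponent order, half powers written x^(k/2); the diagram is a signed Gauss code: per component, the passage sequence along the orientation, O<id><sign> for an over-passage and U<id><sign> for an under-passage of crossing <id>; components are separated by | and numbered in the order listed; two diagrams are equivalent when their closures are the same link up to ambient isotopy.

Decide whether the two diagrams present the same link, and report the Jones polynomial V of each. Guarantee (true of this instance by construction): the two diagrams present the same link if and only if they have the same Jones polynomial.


same link: yes
V(D1) = 1  [12 crossings, <D> = 1, w = 0]
D2 (bracket A^6; 12 crossings at w = +2): V = 1
note: from 12 to 12 crossings by R-moves: one link, two diagrams


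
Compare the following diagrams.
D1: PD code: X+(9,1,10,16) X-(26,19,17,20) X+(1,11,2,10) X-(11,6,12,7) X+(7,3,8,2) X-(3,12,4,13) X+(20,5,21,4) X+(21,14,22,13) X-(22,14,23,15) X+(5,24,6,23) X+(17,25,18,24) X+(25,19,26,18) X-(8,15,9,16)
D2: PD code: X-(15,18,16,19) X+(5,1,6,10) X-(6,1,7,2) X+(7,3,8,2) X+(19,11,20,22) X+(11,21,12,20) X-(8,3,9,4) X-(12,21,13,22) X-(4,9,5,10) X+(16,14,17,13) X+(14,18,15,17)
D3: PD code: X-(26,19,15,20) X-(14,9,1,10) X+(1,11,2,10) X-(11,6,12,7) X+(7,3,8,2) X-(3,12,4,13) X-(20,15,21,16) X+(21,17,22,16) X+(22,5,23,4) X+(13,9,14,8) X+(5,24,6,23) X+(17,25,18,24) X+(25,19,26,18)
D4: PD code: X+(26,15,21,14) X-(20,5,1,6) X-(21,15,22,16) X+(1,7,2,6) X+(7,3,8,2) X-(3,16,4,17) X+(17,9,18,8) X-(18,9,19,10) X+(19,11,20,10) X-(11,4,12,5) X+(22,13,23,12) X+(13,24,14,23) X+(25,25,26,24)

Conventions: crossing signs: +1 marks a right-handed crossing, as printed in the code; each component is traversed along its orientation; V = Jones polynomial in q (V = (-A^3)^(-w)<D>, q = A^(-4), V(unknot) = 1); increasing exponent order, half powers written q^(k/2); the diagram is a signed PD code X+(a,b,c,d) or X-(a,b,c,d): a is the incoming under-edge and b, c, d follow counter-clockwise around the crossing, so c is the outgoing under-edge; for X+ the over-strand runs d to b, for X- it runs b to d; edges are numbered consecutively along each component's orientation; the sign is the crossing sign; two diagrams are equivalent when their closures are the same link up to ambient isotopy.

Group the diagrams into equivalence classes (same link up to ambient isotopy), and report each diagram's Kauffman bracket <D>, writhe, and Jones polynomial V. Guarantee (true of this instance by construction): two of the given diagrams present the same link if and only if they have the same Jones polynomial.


grouping into links: {D1, D3, D4} | {D2}
V(D1) = -q^(-3/2) + q^(-1/2) - 2q^(1/2) + 2q^(3/2) - 2q^(5/2) + q^(7/2) - q^(9/2)  (w +3, c 13, <D> = A^-9 - A^-5 + 2A^-1 - 2A^3 + 2A^7 - A^11 + A^15)
V(D2) = -q^(-1/2) - q^(1/2)  (w +1, c 11, <D> = A + A^5)
V(D3) = -q^(-3/2) + q^(-1/2) - 2q^(1/2) + 2q^(3/2) - 2q^(5/2) + q^(7/2) - q^(9/2)  (w +3, c 13, <D> = A^-9 - A^-5 + 2A^-1 - 2A^3 + 2A^7 - A^11 + A^15)
V(D4) = -q^(-3/2) + q^(-1/2) - 2q^(1/2) + 2q^(3/2) - 2q^(5/2) + q^(7/2) - q^(9/2)  [13 crossings, <D> = A^-9 - A^-5 + 2A^-1 - 2A^3 + 2A^7 - A^11 + A^15, w = +3]
why: 2 classes among 4 diagrams; unequal V(q) rules out equality


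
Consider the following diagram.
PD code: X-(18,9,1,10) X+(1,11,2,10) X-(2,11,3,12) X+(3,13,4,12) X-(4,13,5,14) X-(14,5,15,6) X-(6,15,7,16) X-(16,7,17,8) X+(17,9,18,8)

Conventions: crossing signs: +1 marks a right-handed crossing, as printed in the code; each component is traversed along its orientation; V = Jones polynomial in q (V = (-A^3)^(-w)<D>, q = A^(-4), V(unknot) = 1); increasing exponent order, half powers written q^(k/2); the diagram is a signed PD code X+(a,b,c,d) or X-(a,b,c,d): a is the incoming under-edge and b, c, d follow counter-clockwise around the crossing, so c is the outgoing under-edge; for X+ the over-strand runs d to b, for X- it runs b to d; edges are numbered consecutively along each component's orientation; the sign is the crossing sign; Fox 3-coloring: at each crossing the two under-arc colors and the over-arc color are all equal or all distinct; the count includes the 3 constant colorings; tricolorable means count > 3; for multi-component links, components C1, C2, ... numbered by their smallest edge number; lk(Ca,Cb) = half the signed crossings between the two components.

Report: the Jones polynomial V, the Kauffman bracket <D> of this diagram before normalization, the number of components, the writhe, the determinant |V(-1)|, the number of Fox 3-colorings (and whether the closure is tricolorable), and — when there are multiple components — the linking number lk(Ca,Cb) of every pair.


V = -q^-4 + q^-3 + q^-1
<D> = -A^-5 - A^3 + A^7 (w = -3)
1 component over 9 crossings, w = -3
9 Fox colorings among 3^9, |V(-1)| = 3: tricolorable
why: the span of V is 3, forcing >= 3 crossings in any diagram
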